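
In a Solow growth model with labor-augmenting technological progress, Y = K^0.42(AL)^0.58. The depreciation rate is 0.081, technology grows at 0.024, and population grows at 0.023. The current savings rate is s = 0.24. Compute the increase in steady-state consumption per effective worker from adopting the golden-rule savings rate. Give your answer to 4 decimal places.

Δc ≈ 0.1731

Break-even investment rate: n + g + δ = 0.023 + 0.024 + 0.081 = 0.128.
Current steady state (s = 0.24): k* = (0.24/0.128)^(1/0.58) ≈ 2.9559, y* = 2.9559^0.42 ≈ 1.5765, c* = (1−0.24)·1.5765 ≈ 1.1981.
Setting f'(k) = n+g+δ gives 0.42·k^(0.42−1) = 0.128, hence k_gold = (0.42/0.128)^(1/0.58) ≈ 7.7575.
y_gold = 7.7575^0.42 ≈ 2.3642, c_gold = y_gold − 0.128·k_gold ≈ 1.3712.
Gain: Δc = 1.3712 − 1.1981 ≈ 0.1731.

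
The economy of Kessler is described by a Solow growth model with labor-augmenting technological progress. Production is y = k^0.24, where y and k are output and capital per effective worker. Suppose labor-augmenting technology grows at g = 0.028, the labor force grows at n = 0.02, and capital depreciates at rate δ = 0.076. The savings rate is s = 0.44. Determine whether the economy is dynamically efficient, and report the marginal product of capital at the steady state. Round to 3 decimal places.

dynamically inefficient; MPK ≈ 0.068

n + g + δ = 0.02 + 0.028 + 0.076 = 0.124.
Steady-state k*: s·k^0.24 = 0.124·k gives k* = (0.44/0.124)^(1/0.76) ≈ 5.2933.
MPK = 0.24·5.2933^(-0.76) ≈ 0.0676.
MPK < n+g+δ = 0.124, so the economy is dynamically inefficient (over-saving).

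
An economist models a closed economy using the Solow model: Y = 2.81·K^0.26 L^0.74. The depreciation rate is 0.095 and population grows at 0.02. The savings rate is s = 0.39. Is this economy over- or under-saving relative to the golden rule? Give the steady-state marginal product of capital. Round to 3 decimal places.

over-saving; MPK ≈ 0.077

Break-even investment rate: n + δ = 0.02 + 0.095 = 0.115.
Steady-state k*: s·A·k^0.26 = 0.115·k gives k* = (0.39·2.81/0.115)^(1/0.74) ≈ 21.0413.
MPK = 0.26·2.81·21.0413^(-0.74) ≈ 0.0767.
MPK < n+δ = 0.115, so the economy is dynamically inefficient (over-saving).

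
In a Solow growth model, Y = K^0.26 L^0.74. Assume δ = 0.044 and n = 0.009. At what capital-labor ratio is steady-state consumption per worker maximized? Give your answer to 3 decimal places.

k_gold ≈ 8.578

The effective depreciation rate is n + δ = 0.009 + 0.044 = 0.053.
Setting f'(k) = n+δ gives 0.26·k^(0.26−1) = 0.053, hence k_gold = (0.26/0.053)^(1/0.74) ≈ 8.5778.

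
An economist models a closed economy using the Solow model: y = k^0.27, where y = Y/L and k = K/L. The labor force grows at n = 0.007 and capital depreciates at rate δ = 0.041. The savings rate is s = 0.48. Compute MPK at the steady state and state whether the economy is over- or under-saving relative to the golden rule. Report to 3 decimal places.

The effective depreciation rate is n + δ = 0.007 + 0.041 = 0.048.
Steady-state k*: s·k^0.27 = 0.048·k gives k* = (0.48/0.048)^(1/0.73) ≈ 23.4349.
MPK = 0.27·23.4349^(-0.73) ≈ 0.0270.
MPK < n+δ = 0.048, so the economy is dynamically inefficient (over-saving).

over-saving; MPK ≈ 0.027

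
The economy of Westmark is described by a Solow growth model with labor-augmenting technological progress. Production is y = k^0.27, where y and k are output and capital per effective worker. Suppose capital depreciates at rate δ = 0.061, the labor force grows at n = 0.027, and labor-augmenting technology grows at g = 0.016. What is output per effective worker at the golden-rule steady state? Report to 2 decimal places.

Capital per effective worker breaks even when investment replaces (n + g + δ)·k; here n + g + δ = 0.104.
Golden rule sets MPK = n+g+δ: 0.27·k^(0.27−1) = 0.104, so k_gold = (0.27/0.104)^(1/0.73) ≈ 3.6947.
Output: y_gold = k_gold^0.27 = 3.6947^0.27 ≈ 1.4231.

y_gold ≈ 1.42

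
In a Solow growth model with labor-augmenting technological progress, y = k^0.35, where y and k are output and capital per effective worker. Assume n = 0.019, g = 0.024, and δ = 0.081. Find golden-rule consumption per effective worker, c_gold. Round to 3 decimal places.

c_gold ≈ 1.136

n + g + δ = 0.019 + 0.024 + 0.081 = 0.124.
Setting f'(k) = n+g+δ gives 0.35·k^(0.35−1) = 0.124, hence k_gold = (0.35/0.124)^(1/0.65) ≈ 4.9352.
y_gold = 4.9352^0.35 ≈ 1.7485.
c_gold = y_gold − (n+g+δ)·k_gold = 1.7485 − 0.124·4.9352 ≈ 1.1365.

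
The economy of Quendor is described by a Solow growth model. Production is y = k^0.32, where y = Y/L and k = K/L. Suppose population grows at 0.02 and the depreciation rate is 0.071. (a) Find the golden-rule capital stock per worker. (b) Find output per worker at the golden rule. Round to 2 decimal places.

The effective depreciation rate is n + δ = 0.02 + 0.071 = 0.091.
Golden rule sets MPK = n+δ: 0.32·k^(0.32−1) = 0.091, so k_gold = (0.32/0.091)^(1/0.68) ≈ 6.3548.
y_gold = 6.3548^0.32 ≈ 1.8071.

(a) k_gold ≈ 6.35; (b) y_gold ≈ 1.81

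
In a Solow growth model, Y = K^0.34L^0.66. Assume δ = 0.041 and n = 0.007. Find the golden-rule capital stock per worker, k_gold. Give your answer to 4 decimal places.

k_gold ≈ 19.4195

The effective depreciation rate is n + δ = 0.007 + 0.041 = 0.048.
Maximizing c = f(k) − (n+δ)·k gives f'(k) = n+δ, i.e. 0.34·k^(0.34−1) = 0.048, so k_gold = (0.34/0.048)^(1/0.66) ≈ 19.4195.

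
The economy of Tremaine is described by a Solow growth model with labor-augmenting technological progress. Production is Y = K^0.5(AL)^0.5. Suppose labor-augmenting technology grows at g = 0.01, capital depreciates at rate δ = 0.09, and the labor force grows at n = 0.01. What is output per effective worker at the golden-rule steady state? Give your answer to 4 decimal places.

Break-even investment rate: n + g + δ = 0.01 + 0.01 + 0.09 = 0.11.
At the golden rule the marginal product of capital equals n+g+δ: 0.5·k^(0.5−1) = 0.11. Solving, k_gold = (0.5/0.11)^(1/0.5) ≈ 20.6612.
Output: y_gold = k_gold^0.5 = 20.6612^0.5 ≈ 4.5455.

y_gold ≈ 4.5455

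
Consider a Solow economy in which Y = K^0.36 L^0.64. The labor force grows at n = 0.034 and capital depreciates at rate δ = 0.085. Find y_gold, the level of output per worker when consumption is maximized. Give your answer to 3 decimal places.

Break-even investment rate: n + δ = 0.034 + 0.085 = 0.119.
At the golden rule the marginal product of capital equals n+δ: 0.36·k^(0.36−1) = 0.119. Solving, k_gold = (0.36/0.119)^(1/0.64) ≈ 5.6387.
Output: y_gold = k_gold^0.36 = 5.6387^0.36 ≈ 1.8639.

y_gold ≈ 1.864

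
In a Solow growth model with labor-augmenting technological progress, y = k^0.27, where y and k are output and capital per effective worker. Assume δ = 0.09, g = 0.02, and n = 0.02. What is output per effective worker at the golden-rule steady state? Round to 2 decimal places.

y_gold ≈ 1.31

n + g + δ = 0.02 + 0.02 + 0.09 = 0.13.
At the golden rule the marginal product of capital equals n+g+δ: 0.27·k^(0.27−1) = 0.13. Solving, k_gold = (0.27/0.13)^(1/0.73) ≈ 2.7216.
Output: y_gold = k_gold^0.27 = 2.7216^0.27 ≈ 1.3104.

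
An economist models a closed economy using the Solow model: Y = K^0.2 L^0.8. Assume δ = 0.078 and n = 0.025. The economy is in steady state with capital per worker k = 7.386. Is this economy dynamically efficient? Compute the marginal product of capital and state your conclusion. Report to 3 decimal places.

dynamically inefficient; MPK ≈ 0.040

The effective depreciation rate is n + δ = 0.025 + 0.078 = 0.103.
MPK = 0.2·k^(0.2−1) = 0.2·7.386^(-0.8) ≈ 0.0404.
MPK < 0.103, so the economy is dynamically inefficient (over-saving).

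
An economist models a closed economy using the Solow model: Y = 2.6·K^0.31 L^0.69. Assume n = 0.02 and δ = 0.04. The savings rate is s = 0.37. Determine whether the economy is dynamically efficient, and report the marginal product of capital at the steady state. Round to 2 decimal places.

Capital per worker breaks even when investment replaces (n + δ)·k; here n + δ = 0.06.
Steady-state k*: s·A·k^0.31 = 0.06·k gives k* = (0.37·2.6/0.06)^(1/0.69) ≈ 55.7714.
MPK = 0.31·2.6·55.7714^(-0.69) ≈ 0.0503.
MPK < n+δ = 0.06, so the economy is dynamically inefficient (over-saving).

dynamically inefficient; MPK ≈ 0.05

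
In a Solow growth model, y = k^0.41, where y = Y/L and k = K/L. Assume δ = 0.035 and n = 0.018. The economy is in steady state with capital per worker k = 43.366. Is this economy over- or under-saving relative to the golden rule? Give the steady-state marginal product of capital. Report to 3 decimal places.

n + δ = 0.018 + 0.035 = 0.053.
MPK = 0.41·k^(0.41−1) = 0.41·43.366^(-0.59) ≈ 0.0443.
MPK < 0.053, so the economy is dynamically inefficient (over-saving).

over-saving; MPK ≈ 0.044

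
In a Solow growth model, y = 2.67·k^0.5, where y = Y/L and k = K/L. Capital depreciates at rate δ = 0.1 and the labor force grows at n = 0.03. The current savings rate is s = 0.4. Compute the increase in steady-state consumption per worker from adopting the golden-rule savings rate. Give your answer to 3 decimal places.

Δc ≈ 0.548

Break-even investment rate: n + δ = 0.03 + 0.1 = 0.13.
Current steady state (s = 0.4): k* = (0.4·2.67/0.13)^(1/0.5) ≈ 67.4925, y* = 2.67·67.4925^0.5 ≈ 21.9351, c* = (1−0.4)·21.9351 ≈ 13.1610.
At the golden rule the marginal product of capital equals n+δ: 0.5·2.67·k^(0.5−1) = 0.13. Solving, k_gold = (0.5·2.67/0.13)^(1/0.5) ≈ 105.4571.
y_gold = 2.67·105.4571^0.5 ≈ 27.4188, c_gold = y_gold − 0.13·k_gold ≈ 13.7094.
Gain: Δc = 13.7094 − 13.1610 ≈ 0.5484.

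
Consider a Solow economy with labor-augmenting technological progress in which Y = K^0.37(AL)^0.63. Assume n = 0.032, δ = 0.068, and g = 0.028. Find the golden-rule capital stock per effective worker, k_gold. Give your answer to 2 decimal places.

k_gold ≈ 5.39

The effective depreciation rate is n + g + δ = 0.032 + 0.028 + 0.068 = 0.128.
Golden rule sets MPK = n+g+δ: 0.37·k^(0.37−1) = 0.128, so k_gold = (0.37/0.128)^(1/0.63) ≈ 5.3918.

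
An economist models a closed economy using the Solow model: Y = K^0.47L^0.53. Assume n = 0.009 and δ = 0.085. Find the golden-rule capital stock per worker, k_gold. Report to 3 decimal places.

Break-even investment rate: n + δ = 0.009 + 0.085 = 0.094.
Maximizing c = f(k) − (n+δ)·k gives f'(k) = n+δ, i.e. 0.47·k^(0.47−1) = 0.094, so k_gold = (0.47/0.094)^(1/0.53) ≈ 20.8359.

k_gold ≈ 20.836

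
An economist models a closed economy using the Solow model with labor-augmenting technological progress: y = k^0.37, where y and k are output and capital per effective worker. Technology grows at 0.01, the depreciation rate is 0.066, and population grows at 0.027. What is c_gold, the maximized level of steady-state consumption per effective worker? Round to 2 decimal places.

The effective depreciation rate is n + g + δ = 0.027 + 0.01 + 0.066 = 0.103.
Maximizing c = f(k) − (n+g+δ)·k gives f'(k) = n+g+δ, i.e. 0.37·k^(0.37−1) = 0.103, so k_gold = (0.37/0.103)^(1/0.63) ≈ 7.6126.
y_gold = 7.6126^0.37 ≈ 2.1192.
c_gold = y_gold − (n+g+δ)·k_gold = 2.1192 − 0.103·7.6126 ≈ 1.3351.

c_gold ≈ 1.34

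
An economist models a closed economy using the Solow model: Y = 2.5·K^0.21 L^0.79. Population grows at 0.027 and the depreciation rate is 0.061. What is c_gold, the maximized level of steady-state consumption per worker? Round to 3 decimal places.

Capital per worker breaks even when investment replaces (n + δ)·k; here n + δ = 0.088.
Setting f'(k) = n+δ gives 0.21·2.5·k^(0.21−1) = 0.088, hence k_gold = (0.21·2.5/0.088)^(1/0.79) ≈ 9.5911.
y_gold = 2.5·9.5911^0.21 ≈ 4.0191.
c_gold = y_gold − (n+δ)·k_gold = 4.0191 − 0.088·9.5911 ≈ 3.1751.

c_gold ≈ 3.175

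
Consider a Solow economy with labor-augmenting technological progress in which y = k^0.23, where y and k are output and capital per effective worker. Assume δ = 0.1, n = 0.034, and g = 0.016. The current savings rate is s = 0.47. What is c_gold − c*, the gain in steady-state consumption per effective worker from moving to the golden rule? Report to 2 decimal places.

Δc ≈ 0.13

Break-even investment rate: n + g + δ = 0.034 + 0.016 + 0.1 = 0.15.
Current steady state (s = 0.47): k* = (0.47/0.15)^(1/0.77) ≈ 4.4072, y* = 4.4072^0.23 ≈ 1.4066, c* = (1−0.47)·1.4066 ≈ 0.7455.
Golden rule sets MPK = n+g+δ: 0.23·k^(0.23−1) = 0.15, so k_gold = (0.23/0.15)^(1/0.77) ≈ 1.7422.
y_gold = 1.7422^0.23 ≈ 1.1362, c_gold = y_gold − 0.15·k_gold ≈ 0.8749.
Gain: Δc = 0.8749 − 0.7455 ≈ 0.1294.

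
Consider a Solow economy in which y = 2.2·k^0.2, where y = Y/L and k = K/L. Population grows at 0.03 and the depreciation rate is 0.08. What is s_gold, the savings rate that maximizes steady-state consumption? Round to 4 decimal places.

s_gold = 0.2000

n + δ = 0.03 + 0.08 = 0.11.
At the golden rule MPK = n+δ, and in any Cobb-Douglas steady state s = (n+δ)·k/y = MPK·k/y = capital's share 0.2.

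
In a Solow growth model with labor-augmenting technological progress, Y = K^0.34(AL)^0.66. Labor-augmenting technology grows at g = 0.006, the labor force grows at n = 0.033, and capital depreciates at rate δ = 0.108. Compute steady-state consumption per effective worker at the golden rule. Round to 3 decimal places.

Break-even investment rate: n + g + δ = 0.033 + 0.006 + 0.108 = 0.147.
At the golden rule the marginal product of capital equals n+g+δ: 0.34·k^(0.34−1) = 0.147. Solving, k_gold = (0.34/0.147)^(1/0.66) ≈ 3.5625.
y_gold = 3.5625^0.34 ≈ 1.5403.
c_gold = y_gold − (n+g+δ)·k_gold = 1.5403 − 0.147·3.5625 ≈ 1.0166.

c_gold ≈ 1.017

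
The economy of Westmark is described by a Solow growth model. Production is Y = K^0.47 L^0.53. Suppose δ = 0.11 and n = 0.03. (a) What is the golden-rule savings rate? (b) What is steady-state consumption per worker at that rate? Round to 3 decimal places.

The effective depreciation rate is n + δ = 0.03 + 0.11 = 0.14.
For Cobb-Douglas, s_gold equals capital's share: s_gold = 0.47.
Maximizing c = f(k) − (n+δ)·k gives f'(k) = n+δ, i.e. 0.47·k^(0.47−1) = 0.14, so k_gold = (0.47/0.14)^(1/0.53) ≈ 9.8264.
y_gold = 9.8264^0.47 ≈ 2.9270; c_gold = (1−0.47)·y_gold ≈ 1.5513.

(a) s_gold = 0.470; (b) c_gold ≈ 1.551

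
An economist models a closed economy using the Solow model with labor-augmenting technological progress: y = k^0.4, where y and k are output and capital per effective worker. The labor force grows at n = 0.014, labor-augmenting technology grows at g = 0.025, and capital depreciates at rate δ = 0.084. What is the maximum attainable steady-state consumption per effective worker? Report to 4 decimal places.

c_gold ≈ 1.3170

Capital per effective worker breaks even when investment replaces (n + g + δ)·k; here n + g + δ = 0.123.
Setting f'(k) = n+g+δ gives 0.4·k^(0.4−1) = 0.123, hence k_gold = (0.4/0.123)^(1/0.6) ≈ 7.1382.
y_gold = 7.1382^0.4 ≈ 2.1950.
c_gold = y_gold − (n+g+δ)·k_gold = 2.1950 − 0.123·7.1382 ≈ 1.3170.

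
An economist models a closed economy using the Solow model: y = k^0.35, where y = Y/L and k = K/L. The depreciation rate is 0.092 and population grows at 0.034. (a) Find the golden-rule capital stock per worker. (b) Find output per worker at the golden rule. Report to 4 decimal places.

Break-even investment rate: n + δ = 0.034 + 0.092 = 0.126.
At the golden rule the marginal product of capital equals n+δ: 0.35·k^(0.35−1) = 0.126. Solving, k_gold = (0.35/0.126)^(1/0.65) ≈ 4.8152.
y_gold = 4.8152^0.35 ≈ 1.7335.

(a) k_gold ≈ 4.8152; (b) y_gold ≈ 1.7335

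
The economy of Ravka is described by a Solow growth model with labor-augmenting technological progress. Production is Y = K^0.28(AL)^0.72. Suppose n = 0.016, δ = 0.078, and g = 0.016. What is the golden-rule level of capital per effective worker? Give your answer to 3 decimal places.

Capital per effective worker breaks even when investment replaces (n + g + δ)·k; here n + g + δ = 0.11.
Golden rule sets MPK = n+g+δ: 0.28·k^(0.28−1) = 0.11, so k_gold = (0.28/0.11)^(1/0.72) ≈ 3.6607.

k_gold ≈ 3.661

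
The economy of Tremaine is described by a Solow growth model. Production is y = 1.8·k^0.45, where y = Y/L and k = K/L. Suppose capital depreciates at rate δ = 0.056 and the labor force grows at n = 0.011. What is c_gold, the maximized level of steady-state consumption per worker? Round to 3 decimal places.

The effective depreciation rate is n + δ = 0.011 + 0.056 = 0.067.
Golden rule sets MPK = n+δ: 0.45·1.8·k^(0.45−1) = 0.067, so k_gold = (0.45·1.8/0.067)^(1/0.55) ≈ 92.9006.
y_gold = 1.8·92.9006^0.45 ≈ 13.8319.
c_gold = y_gold − (n+δ)·k_gold = 13.8319 − 0.067·92.9006 ≈ 7.6075.

c_gold ≈ 7.608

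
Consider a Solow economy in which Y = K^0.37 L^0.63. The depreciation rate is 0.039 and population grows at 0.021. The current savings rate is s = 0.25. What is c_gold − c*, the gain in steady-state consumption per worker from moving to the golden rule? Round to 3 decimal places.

Break-even investment rate: n + δ = 0.021 + 0.039 = 0.06.
Current steady state (s = 0.25): k* = (0.25/0.06)^(1/0.63) ≈ 9.6337, y* = 9.6337^0.37 ≈ 2.3121, c* = (1−0.25)·2.3121 ≈ 1.7341.
At the golden rule the marginal product of capital equals n+δ: 0.37·k^(0.37−1) = 0.06. Solving, k_gold = (0.37/0.06)^(1/0.63) ≈ 17.9493.
y_gold = 17.9493^0.37 ≈ 2.9107, c_gold = y_gold − 0.06·k_gold ≈ 1.8337.
Gain: Δc = 1.8337 − 1.7341 ≈ 0.0997.

Δc ≈ 0.100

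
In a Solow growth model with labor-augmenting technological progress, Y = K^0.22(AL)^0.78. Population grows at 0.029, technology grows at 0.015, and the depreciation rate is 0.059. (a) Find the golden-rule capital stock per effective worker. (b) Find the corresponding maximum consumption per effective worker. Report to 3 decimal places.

(a) k_gold ≈ 2.646; (b) c_gold ≈ 0.966

Break-even investment rate: n + g + δ = 0.029 + 0.015 + 0.059 = 0.103.
At the golden rule the marginal product of capital equals n+g+δ: 0.22·k^(0.22−1) = 0.103. Solving, k_gold = (0.22/0.103)^(1/0.78) ≈ 2.6457.
y_gold = 2.6457^0.22 ≈ 1.2387; c_gold = y_gold − 0.103·k_gold ≈ 0.9662.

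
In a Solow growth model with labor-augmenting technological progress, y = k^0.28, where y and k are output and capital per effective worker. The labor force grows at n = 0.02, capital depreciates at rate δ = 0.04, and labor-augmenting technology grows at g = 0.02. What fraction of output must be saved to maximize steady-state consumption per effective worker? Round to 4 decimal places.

n + g + δ = 0.02 + 0.02 + 0.04 = 0.08.
At the golden rule MPK = n+g+δ, and in any Cobb-Douglas steady state s = (n+g+δ)·k/y = MPK·k/y = capital's share 0.28.

s_gold = 0.2800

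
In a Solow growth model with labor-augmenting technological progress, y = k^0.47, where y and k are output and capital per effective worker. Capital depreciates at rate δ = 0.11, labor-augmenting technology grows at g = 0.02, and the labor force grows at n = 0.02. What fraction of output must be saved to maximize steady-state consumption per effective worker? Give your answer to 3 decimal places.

s_gold = 0.470

n + g + δ = 0.02 + 0.02 + 0.11 = 0.15.
At the golden rule MPK = n+g+δ, and in any Cobb-Douglas steady state s = (n+g+δ)·k/y = MPK·k/y = capital's share 0.47.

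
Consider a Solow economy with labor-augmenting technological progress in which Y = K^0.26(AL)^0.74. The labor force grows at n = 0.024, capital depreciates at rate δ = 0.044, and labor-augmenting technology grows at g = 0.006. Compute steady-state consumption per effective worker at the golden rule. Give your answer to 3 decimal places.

Capital per effective worker breaks even when investment replaces (n + g + δ)·k; here n + g + δ = 0.074.
Maximizing c = f(k) − (n+g+δ)·k gives f'(k) = n+g+δ, i.e. 0.26·k^(0.26−1) = 0.074, so k_gold = (0.26/0.074)^(1/0.74) ≈ 5.4637.
y_gold = 5.4637^0.26 ≈ 1.5551.
c_gold = y_gold − (n+g+δ)·k_gold = 1.5551 − 0.074·5.4637 ≈ 1.1507.

c_gold ≈ 1.151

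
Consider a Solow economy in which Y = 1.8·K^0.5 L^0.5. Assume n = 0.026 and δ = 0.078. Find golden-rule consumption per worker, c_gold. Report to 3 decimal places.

c_gold ≈ 7.788

Break-even investment rate: n + δ = 0.026 + 0.078 = 0.104.
At the golden rule the marginal product of capital equals n+δ: 0.5·1.8·k^(0.5−1) = 0.104. Solving, k_gold = (0.5·1.8/0.104)^(1/0.5) ≈ 74.8891.
y_gold = 1.8·74.8891^0.5 ≈ 15.5769.
c_gold = y_gold − (n+δ)·k_gold = 15.5769 − 0.104·74.8891 ≈ 7.7885.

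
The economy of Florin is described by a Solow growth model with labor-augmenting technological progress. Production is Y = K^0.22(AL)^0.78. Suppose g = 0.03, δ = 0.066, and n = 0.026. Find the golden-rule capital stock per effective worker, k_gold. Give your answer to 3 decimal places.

k_gold ≈ 2.130

Capital per effective worker breaks even when investment replaces (n + g + δ)·k; here n + g + δ = 0.122.
Setting f'(k) = n+g+δ gives 0.22·k^(0.22−1) = 0.122, hence k_gold = (0.22/0.122)^(1/0.78) ≈ 2.1295.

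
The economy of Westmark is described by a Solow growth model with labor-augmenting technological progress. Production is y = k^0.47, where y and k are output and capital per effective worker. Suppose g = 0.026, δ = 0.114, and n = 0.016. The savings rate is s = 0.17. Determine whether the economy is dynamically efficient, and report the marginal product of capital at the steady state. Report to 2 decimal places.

dynamically efficient; MPK ≈ 0.43

Capital per effective worker breaks even when investment replaces (n + g + δ)·k; here n + g + δ = 0.156.
Steady-state k*: s·k^0.47 = 0.156·k gives k* = (0.17/0.156)^(1/0.53) ≈ 1.1760.
MPK = 0.47·1.1760^(-0.53) ≈ 0.4313.
MPK > n+g+δ = 0.156, so the economy is dynamically efficient (under-saving).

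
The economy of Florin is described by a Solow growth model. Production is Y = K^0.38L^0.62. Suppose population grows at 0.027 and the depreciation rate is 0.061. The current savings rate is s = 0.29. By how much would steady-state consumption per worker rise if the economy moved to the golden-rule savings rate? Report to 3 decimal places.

Δc ≈ 0.045

Capital per worker breaks even when investment replaces (n + δ)·k; here n + δ = 0.088.
Current steady state (s = 0.29): k* = (0.29/0.088)^(1/0.62) ≈ 6.8446, y* = 6.8446^0.38 ≈ 2.0770, c* = (1−0.29)·2.0770 ≈ 1.4747.
Setting f'(k) = n+δ gives 0.38·k^(0.38−1) = 0.088, hence k_gold = (0.38/0.088)^(1/0.62) ≈ 10.5847.
y_gold = 10.5847^0.38 ≈ 2.4512, c_gold = y_gold − 0.088·k_gold ≈ 1.5197.
Gain: Δc = 1.5197 − 1.4747 ≈ 0.0451.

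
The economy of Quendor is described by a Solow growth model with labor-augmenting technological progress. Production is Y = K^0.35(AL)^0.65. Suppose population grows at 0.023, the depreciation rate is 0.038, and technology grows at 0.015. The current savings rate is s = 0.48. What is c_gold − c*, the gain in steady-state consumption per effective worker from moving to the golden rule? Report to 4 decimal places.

n + g + δ = 0.023 + 0.015 + 0.038 = 0.076.
Current steady state (s = 0.48): k* = (0.48/0.076)^(1/0.65) ≈ 17.0383, y* = 17.0383^0.35 ≈ 2.6977, c* = (1−0.48)·2.6977 ≈ 1.4028.
At the golden rule the marginal product of capital equals n+g+δ: 0.35·k^(0.35−1) = 0.076. Solving, k_gold = (0.35/0.076)^(1/0.65) ≈ 10.4807.
y_gold = 10.4807^0.35 ≈ 2.2758, c_gold = y_gold − 0.076·k_gold ≈ 1.4793.
Gain: Δc = 1.4793 − 1.4028 ≈ 0.0765.

Δc ≈ 0.0765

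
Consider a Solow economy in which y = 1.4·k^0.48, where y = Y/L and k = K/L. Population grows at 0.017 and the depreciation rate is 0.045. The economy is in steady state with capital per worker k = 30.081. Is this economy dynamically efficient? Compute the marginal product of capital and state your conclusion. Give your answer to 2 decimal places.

n + δ = 0.017 + 0.045 = 0.062.
MPK = 0.48·1.4·k^(0.48−1) = 0.48·1.4·30.081^(-0.52) ≈ 0.1145.
MPK > 0.062, so the economy is dynamically efficient (under-saving).

dynamically efficient; MPK ≈ 0.11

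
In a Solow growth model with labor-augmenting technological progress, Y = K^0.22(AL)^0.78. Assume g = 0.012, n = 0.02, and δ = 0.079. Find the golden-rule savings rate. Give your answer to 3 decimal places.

n + g + δ = 0.02 + 0.012 + 0.079 = 0.111.
At the golden rule MPK = n+g+δ, and in any Cobb-Douglas steady state s = (n+g+δ)·k/y = MPK·k/y = capital's share 0.22.

s_gold = 0.220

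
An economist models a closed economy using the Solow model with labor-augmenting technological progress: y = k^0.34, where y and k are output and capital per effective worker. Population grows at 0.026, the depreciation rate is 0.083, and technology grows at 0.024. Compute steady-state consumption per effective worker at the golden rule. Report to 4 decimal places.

c_gold ≈ 1.0704

n + g + δ = 0.026 + 0.024 + 0.083 = 0.133.
At the golden rule the marginal product of capital equals n+g+δ: 0.34·k^(0.34−1) = 0.133. Solving, k_gold = (0.34/0.133)^(1/0.66) ≈ 4.1459.
y_gold = 4.1459^0.34 ≈ 1.6218.
c_gold = y_gold − (n+g+δ)·k_gold = 1.6218 − 0.133·4.1459 ≈ 1.0704.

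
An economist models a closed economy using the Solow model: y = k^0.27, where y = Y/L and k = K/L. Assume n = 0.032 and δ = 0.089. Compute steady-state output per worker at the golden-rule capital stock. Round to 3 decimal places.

The effective depreciation rate is n + δ = 0.032 + 0.089 = 0.121.
Maximizing c = f(k) − (n+δ)·k gives f'(k) = n+δ, i.e. 0.27·k^(0.27−1) = 0.121, so k_gold = (0.27/0.121)^(1/0.73) ≈ 3.0026.
Output: y_gold = k_gold^0.27 = 3.0026^0.27 ≈ 1.3456.

y_gold ≈ 1.346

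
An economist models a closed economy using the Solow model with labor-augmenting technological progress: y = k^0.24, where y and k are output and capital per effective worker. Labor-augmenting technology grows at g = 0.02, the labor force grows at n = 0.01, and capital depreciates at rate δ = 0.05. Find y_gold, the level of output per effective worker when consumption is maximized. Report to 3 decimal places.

Capital per effective worker breaks even when investment replaces (n + g + δ)·k; here n + g + δ = 0.08.
Golden rule sets MPK = n+g+δ: 0.24·k^(0.24−1) = 0.08, so k_gold = (0.24/0.08)^(1/0.76) ≈ 4.2442.
Output: y_gold = k_gold^0.24 = 4.2442^0.24 ≈ 1.4147.

y_gold ≈ 1.415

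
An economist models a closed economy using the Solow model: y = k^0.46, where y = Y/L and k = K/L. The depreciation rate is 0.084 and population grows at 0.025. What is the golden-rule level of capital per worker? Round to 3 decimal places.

k_gold ≈ 14.389

The effective depreciation rate is n + δ = 0.025 + 0.084 = 0.109.
Golden rule sets MPK = n+δ: 0.46·k^(0.46−1) = 0.109, so k_gold = (0.46/0.109)^(1/0.54) ≈ 14.3887.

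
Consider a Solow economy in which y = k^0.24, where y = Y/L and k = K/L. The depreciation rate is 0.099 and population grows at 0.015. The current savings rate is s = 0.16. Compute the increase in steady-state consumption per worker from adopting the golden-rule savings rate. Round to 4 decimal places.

n + δ = 0.015 + 0.099 = 0.114.
Current steady state (s = 0.16): k* = (0.16/0.114)^(1/0.76) ≈ 1.5621, y* = 1.5621^0.24 ≈ 1.1130, c* = (1−0.16)·1.1130 ≈ 0.9349.
Maximizing c = f(k) − (n+δ)·k gives f'(k) = n+δ, i.e. 0.24·k^(0.24−1) = 0.114, so k_gold = (0.24/0.114)^(1/0.76) ≈ 2.6632.
y_gold = 2.6632^0.24 ≈ 1.2650, c_gold = y_gold − 0.114·k_gold ≈ 0.9614.
Gain: Δc = 0.9614 − 0.9349 ≈ 0.0265.

Δc ≈ 0.0265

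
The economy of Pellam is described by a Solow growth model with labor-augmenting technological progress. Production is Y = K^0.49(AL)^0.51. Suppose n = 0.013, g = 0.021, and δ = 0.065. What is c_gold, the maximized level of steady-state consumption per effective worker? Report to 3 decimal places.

c_gold ≈ 2.371

Capital per effective worker breaks even when investment replaces (n + g + δ)·k; here n + g + δ = 0.099.
Maximizing c = f(k) − (n+g+δ)·k gives f'(k) = n+g+δ, i.e. 0.49·k^(0.49−1) = 0.099, so k_gold = (0.49/0.099)^(1/0.51) ≈ 23.0083.
y_gold = 23.0083^0.49 ≈ 4.6486.
c_gold = y_gold − (n+g+δ)·k_gold = 4.6486 − 0.099·23.0083 ≈ 2.3708.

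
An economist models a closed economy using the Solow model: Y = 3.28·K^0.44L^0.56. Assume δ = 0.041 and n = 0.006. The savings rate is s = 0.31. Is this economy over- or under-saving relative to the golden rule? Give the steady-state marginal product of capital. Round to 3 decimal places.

Capital per worker breaks even when investment replaces (n + δ)·k; here n + δ = 0.047.
Steady-state k*: s·A·k^0.44 = 0.047·k gives k* = (0.31·3.28/0.047)^(1/0.56) ≈ 242.2002.
MPK = 0.44·3.28·242.2002^(-0.56) ≈ 0.0667.
MPK > n+δ = 0.047, so the economy is dynamically efficient (under-saving).

under-saving; MPK ≈ 0.067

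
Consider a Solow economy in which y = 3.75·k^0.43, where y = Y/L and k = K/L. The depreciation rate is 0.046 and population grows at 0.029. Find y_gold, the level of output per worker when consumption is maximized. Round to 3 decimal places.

n + δ = 0.029 + 0.046 = 0.075.
Setting f'(k) = n+δ gives 0.43·3.75·k^(0.43−1) = 0.075, hence k_gold = (0.43·3.75/0.075)^(1/0.57) ≈ 217.5762.
Output: y_gold = 3.75·k_gold^0.43 = 3.75·217.5762^0.43 ≈ 37.9493.

y_gold ≈ 37.949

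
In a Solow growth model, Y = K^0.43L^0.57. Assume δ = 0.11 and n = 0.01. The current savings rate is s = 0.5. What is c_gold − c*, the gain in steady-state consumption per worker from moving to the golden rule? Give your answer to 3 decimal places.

Capital per worker breaks even when investment replaces (n + δ)·k; here n + δ = 0.12.
Current steady state (s = 0.5): k* = (0.5/0.12)^(1/0.57) ≈ 12.2278, y* = 12.2278^0.43 ≈ 2.9347, c* = (1−0.5)·2.9347 ≈ 1.4673.
Golden rule sets MPK = n+δ: 0.43·k^(0.43−1) = 0.12, so k_gold = (0.43/0.12)^(1/0.57) ≈ 9.3850.
y_gold = 9.3850^0.43 ≈ 2.6191, c_gold = y_gold − 0.12·k_gold ≈ 1.4929.
Gain: Δc = 1.4929 − 1.4673 ≈ 0.0255.

Δc ≈ 0.026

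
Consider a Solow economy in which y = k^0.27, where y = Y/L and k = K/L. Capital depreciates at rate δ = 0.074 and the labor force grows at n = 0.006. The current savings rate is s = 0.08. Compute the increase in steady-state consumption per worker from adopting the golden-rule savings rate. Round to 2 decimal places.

Δc ≈ 0.22

n + δ = 0.006 + 0.074 = 0.08.
Current steady state (s = 0.08): k* = (0.08/0.08)^(1/0.73) ≈ 1.0000, y* = 1.0000^0.27 ≈ 1.0000, c* = (1−0.08)·1.0000 ≈ 0.9200.
Golden rule sets MPK = n+δ: 0.27·k^(0.27−1) = 0.08, so k_gold = (0.27/0.08)^(1/0.73) ≈ 5.2925.
y_gold = 5.2925^0.27 ≈ 1.5682, c_gold = y_gold − 0.08·k_gold ≈ 1.1448.
Gain: Δc = 1.1448 − 0.9200 ≈ 0.2248.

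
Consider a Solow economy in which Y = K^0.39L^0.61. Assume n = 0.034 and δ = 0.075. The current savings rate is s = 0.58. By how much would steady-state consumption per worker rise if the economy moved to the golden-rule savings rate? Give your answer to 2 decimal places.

Break-even investment rate: n + δ = 0.034 + 0.075 = 0.109.
Current steady state (s = 0.58): k* = (0.58/0.109)^(1/0.61) ≈ 15.4941, y* = 15.4941^0.39 ≈ 2.9118, c* = (1−0.58)·2.9118 ≈ 1.2230.
Maximizing c = f(k) − (n+δ)·k gives f'(k) = n+δ, i.e. 0.39·k^(0.39−1) = 0.109, so k_gold = (0.39/0.109)^(1/0.61) ≈ 8.0836.
y_gold = 8.0836^0.39 ≈ 2.2593, c_gold = y_gold − 0.109·k_gold ≈ 1.3781.
Gain: Δc = 1.3781 − 1.2230 ≈ 0.1552.

Δc ≈ 0.16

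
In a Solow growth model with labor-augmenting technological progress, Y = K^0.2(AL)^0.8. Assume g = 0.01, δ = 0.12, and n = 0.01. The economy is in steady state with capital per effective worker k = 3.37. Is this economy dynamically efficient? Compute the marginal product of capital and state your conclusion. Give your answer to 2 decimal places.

dynamically inefficient; MPK ≈ 0.08

Capital per effective worker breaks even when investment replaces (n + g + δ)·k; here n + g + δ = 0.14.
MPK = 0.2·k^(0.2−1) = 0.2·3.37^(-0.8) ≈ 0.0757.
MPK < 0.14, so the economy is dynamically inefficient (over-saving).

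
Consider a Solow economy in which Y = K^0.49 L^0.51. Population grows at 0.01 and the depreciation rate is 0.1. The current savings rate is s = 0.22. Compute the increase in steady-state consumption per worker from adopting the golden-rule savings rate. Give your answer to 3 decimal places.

n + δ = 0.01 + 0.1 = 0.11.
Current steady state (s = 0.22): k* = (0.22/0.11)^(1/0.51) ≈ 3.8927, y* = 3.8927^0.49 ≈ 1.9464, c* = (1−0.22)·1.9464 ≈ 1.5182.
At the golden rule the marginal product of capital equals n+δ: 0.49·k^(0.49−1) = 0.11. Solving, k_gold = (0.49/0.11)^(1/0.51) ≈ 18.7139.
y_gold = 18.7139^0.49 ≈ 4.2011, c_gold = y_gold − 0.11·k_gold ≈ 2.1425.
Gain: Δc = 2.1425 − 1.5182 ≈ 0.6244.

Δc ≈ 0.624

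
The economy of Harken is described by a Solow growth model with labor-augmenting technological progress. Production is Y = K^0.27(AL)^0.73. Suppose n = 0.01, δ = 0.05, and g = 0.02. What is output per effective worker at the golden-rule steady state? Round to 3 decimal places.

Capital per effective worker breaks even when investment replaces (n + g + δ)·k; here n + g + δ = 0.08.
Golden rule sets MPK = n+g+δ: 0.27·k^(0.27−1) = 0.08, so k_gold = (0.27/0.08)^(1/0.73) ≈ 5.2925.
Output: y_gold = k_gold^0.27 = 5.2925^0.27 ≈ 1.5682.

y_gold ≈ 1.568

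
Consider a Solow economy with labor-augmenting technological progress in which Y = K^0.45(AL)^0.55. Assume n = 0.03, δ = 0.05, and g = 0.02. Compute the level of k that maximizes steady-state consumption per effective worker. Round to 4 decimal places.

k_gold ≈ 15.4049

The effective depreciation rate is n + g + δ = 0.03 + 0.02 + 0.05 = 0.1.
Setting f'(k) = n+g+δ gives 0.45·k^(0.45−1) = 0.1, hence k_gold = (0.45/0.1)^(1/0.55) ≈ 15.4049.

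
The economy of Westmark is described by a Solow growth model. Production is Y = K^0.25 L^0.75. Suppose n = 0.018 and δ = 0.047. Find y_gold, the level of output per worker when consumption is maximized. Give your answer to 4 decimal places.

Capital per worker breaks even when investment replaces (n + δ)·k; here n + δ = 0.065.
Setting f'(k) = n+δ gives 0.25·k^(0.25−1) = 0.065, hence k_gold = (0.25/0.065)^(1/0.75) ≈ 6.0261.
Output: y_gold = k_gold^0.25 = 6.0261^0.25 ≈ 1.5668.

y_gold ≈ 1.5668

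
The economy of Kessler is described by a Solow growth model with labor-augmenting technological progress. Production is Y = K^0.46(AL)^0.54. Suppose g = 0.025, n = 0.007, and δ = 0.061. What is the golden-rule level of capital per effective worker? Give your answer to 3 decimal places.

Capital per effective worker breaks even when investment replaces (n + g + δ)·k; here n + g + δ = 0.093.
Golden rule sets MPK = n+g+δ: 0.46·k^(0.46−1) = 0.093, so k_gold = (0.46/0.093)^(1/0.54) ≈ 19.3061.

k_gold ≈ 19.306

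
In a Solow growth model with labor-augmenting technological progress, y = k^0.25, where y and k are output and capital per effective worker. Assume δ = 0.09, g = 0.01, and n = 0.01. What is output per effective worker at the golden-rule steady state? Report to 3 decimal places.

y_gold ≈ 1.315

n + g + δ = 0.01 + 0.01 + 0.09 = 0.11.
At the golden rule the marginal product of capital equals n+g+δ: 0.25·k^(0.25−1) = 0.11. Solving, k_gold = (0.25/0.11)^(1/0.75) ≈ 2.9881.
Output: y_gold = k_gold^0.25 = 2.9881^0.25 ≈ 1.3148.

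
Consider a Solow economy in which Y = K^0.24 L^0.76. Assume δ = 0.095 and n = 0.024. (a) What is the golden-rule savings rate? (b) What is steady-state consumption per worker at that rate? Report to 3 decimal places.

Break-even investment rate: n + δ = 0.024 + 0.095 = 0.119.
For Cobb-Douglas, s_gold equals capital's share: s_gold = 0.24.
Setting f'(k) = n+δ gives 0.24·k^(0.24−1) = 0.119, hence k_gold = (0.24/0.119)^(1/0.76) ≈ 2.5169.
y_gold = 2.5169^0.24 ≈ 1.2480; c_gold = (1−0.24)·y_gold ≈ 0.9485.

(a) s_gold = 0.240; (b) c_gold ≈ 0.948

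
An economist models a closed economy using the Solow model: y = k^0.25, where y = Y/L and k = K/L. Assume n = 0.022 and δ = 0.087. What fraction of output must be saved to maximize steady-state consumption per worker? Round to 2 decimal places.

s_gold = 0.25

Break-even investment rate: n + δ = 0.022 + 0.087 = 0.109.
At the golden rule MPK = n+δ, and in any Cobb-Douglas steady state s = (n+δ)·k/y = MPK·k/y = capital's share 0.25.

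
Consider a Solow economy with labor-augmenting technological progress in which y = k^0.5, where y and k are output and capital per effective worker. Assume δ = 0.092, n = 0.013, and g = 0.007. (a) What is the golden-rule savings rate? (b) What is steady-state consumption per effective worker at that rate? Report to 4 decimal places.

The effective depreciation rate is n + g + δ = 0.013 + 0.007 + 0.092 = 0.112.
For Cobb-Douglas, s_gold equals capital's share: s_gold = 0.5.
Setting f'(k) = n+g+δ gives 0.5·k^(0.5−1) = 0.112, hence k_gold = (0.5/0.112)^(1/0.5) ≈ 19.9298.
y_gold = 19.9298^0.5 ≈ 4.4643; c_gold = (1−0.5)·y_gold ≈ 2.2321.

(a) s_gold = 0.5000; (b) c_gold ≈ 2.2321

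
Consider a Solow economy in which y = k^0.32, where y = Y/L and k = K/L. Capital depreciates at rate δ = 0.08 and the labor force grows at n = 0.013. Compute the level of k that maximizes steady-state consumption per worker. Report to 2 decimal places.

n + δ = 0.013 + 0.08 = 0.093.
Golden rule sets MPK = n+δ: 0.32·k^(0.32−1) = 0.093, so k_gold = (0.32/0.093)^(1/0.68) ≈ 6.1548.

k_gold ≈ 6.15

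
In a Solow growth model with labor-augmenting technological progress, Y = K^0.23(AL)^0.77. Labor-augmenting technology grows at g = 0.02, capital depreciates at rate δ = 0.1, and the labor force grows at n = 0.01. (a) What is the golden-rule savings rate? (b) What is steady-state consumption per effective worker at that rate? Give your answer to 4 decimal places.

(a) s_gold = 0.2300; (b) c_gold ≈ 0.9131

Capital per effective worker breaks even when investment replaces (n + g + δ)·k; here n + g + δ = 0.13.
For Cobb-Douglas, s_gold equals capital's share: s_gold = 0.23.
Maximizing c = f(k) − (n+g+δ)·k gives f'(k) = n+g+δ, i.e. 0.23·k^(0.23−1) = 0.13, so k_gold = (0.23/0.13)^(1/0.77) ≈ 2.0980.
y_gold = 2.0980^0.23 ≈ 1.1858; c_gold = (1−0.23)·y_gold ≈ 0.9131.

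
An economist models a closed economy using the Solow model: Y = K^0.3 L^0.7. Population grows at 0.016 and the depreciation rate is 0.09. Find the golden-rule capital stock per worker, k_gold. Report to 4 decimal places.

k_gold ≈ 4.4203

Break-even investment rate: n + δ = 0.016 + 0.09 = 0.106.
Golden rule sets MPK = n+δ: 0.3·k^(0.3−1) = 0.106, so k_gold = (0.3/0.106)^(1/0.7) ≈ 4.4203.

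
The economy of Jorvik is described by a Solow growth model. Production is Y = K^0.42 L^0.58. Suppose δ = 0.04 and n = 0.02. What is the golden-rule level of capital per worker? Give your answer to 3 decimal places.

k_gold ≈ 28.646

Capital per worker breaks even when investment replaces (n + δ)·k; here n + δ = 0.06.
Setting f'(k) = n+δ gives 0.42·k^(0.42−1) = 0.06, hence k_gold = (0.42/0.06)^(1/0.58) ≈ 28.6461.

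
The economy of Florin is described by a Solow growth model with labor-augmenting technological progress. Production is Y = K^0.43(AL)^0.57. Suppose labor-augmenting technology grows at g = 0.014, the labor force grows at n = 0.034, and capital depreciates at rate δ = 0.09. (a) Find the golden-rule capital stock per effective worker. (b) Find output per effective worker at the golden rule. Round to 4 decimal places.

(a) k_gold ≈ 7.3442; (b) y_gold ≈ 2.3570

Capital per effective worker breaks even when investment replaces (n + g + δ)·k; here n + g + δ = 0.138.
Setting f'(k) = n+g+δ gives 0.43·k^(0.43−1) = 0.138, hence k_gold = (0.43/0.138)^(1/0.57) ≈ 7.3442.
y_gold = 7.3442^0.43 ≈ 2.3570.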